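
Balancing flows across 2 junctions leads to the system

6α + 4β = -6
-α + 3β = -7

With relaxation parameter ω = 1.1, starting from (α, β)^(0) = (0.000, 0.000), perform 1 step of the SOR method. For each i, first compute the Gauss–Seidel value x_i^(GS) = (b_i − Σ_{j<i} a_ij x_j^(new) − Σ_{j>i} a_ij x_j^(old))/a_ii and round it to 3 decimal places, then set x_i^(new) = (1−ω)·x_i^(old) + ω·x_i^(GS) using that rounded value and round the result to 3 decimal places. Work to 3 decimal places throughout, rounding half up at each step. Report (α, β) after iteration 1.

(-1.100, -2.970)

Iteration 1:
  α: GS value = (-6 - (4)·0.000) / (6) = -1.000;  α ← (1−ω)·0.000 + ω·-1.000 = -1.100
  β: GS value = (-7 - (-1)·-1.100) / (3) = -2.700;  β ← (1−ω)·0.000 + ω·-2.700 = -2.970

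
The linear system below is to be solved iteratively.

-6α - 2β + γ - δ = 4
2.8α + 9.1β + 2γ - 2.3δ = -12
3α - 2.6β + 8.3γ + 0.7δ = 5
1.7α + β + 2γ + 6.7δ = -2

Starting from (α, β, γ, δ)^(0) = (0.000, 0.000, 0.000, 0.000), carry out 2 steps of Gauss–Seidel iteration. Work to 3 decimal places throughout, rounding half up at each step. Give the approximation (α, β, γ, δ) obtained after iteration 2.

Iteration 1:
  α = (4 - (-2)·0.000 - (1)·0.000 - (-1)·0.000) / (-6) = -0.667
  β = (-12 - (2.8)·-0.667 - (2)·0.000 - (-2.3)·0.000) / (9.1) = -1.113
  γ = (5 - (3)·-0.667 - (-2.6)·-1.113 - (0.7)·0.000) / (8.3) = 0.495
  δ = (-2 - (1.7)·-0.667 - (1)·-1.113 - (2)·0.495) / (6.7) = -0.111
Iteration 2:
  α = (4 - (-2)·-1.113 - (1)·0.495 - (-1)·-0.111) / (-6) = -0.195
  β = (-12 - (2.8)·-0.195 - (2)·0.495 - (-2.3)·-0.111) / (9.1) = -1.396
  γ = (5 - (3)·-0.195 - (-2.6)·-1.396 - (0.7)·-0.111) / (8.3) = 0.245
  δ = (-2 - (1.7)·-0.195 - (1)·-1.396 - (2)·0.245) / (6.7) = -0.114

(-0.195, -1.396, 0.245, -0.114)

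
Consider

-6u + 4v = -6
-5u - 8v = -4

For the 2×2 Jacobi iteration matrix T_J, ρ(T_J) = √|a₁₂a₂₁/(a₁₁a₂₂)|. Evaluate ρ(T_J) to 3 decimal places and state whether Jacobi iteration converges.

a₁₂a₂₁/(a₁₁a₂₂) = (4)·(-5) / ((-6)·(-8)) = -0.416667
ρ = √|-0.416667| = √0.416667 = 0.645
ρ < 1, so Jacobi converges

0.645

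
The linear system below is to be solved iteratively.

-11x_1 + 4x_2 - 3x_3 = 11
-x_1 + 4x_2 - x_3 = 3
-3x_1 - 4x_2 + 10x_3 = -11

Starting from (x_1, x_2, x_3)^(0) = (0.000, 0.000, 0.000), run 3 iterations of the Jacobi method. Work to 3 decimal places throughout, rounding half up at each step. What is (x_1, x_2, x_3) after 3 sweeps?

(-0.618, 0.368, -1.138)

Iteration 1:
  x_1 = (11 - (4)·0.000 - (-3)·0.000) / (-11) = -1.000
  x_2 = (3 - (-1)·0.000 - (-1)·0.000) / (4) = 0.750
  x_3 = (-11 - (-3)·0.000 - (-4)·0.000) / (10) = -1.100
Iteration 2:
  x_1 = (11 - (4)·0.750 - (-3)·-1.100) / (-11) = -0.427
  x_2 = (3 - (-1)·-1.000 - (-1)·-1.100) / (4) = 0.225
  x_3 = (-11 - (-3)·-1.000 - (-4)·0.750) / (10) = -1.100
Iteration 3:
  x_1 = (11 - (4)·0.225 - (-3)·-1.100) / (-11) = -0.618
  x_2 = (3 - (-1)·-0.427 - (-1)·-1.100) / (4) = 0.368
  x_3 = (-11 - (-3)·-0.427 - (-4)·0.225) / (10) = -1.138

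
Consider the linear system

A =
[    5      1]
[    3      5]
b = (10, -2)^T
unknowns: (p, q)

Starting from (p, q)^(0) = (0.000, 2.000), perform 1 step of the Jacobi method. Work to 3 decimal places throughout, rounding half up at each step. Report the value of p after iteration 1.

1.600

Iteration 1:
  p = (10 - (1)·2.000) / (5) = 1.600
  q = (-2 - (3)·0.000) / (5) = -0.400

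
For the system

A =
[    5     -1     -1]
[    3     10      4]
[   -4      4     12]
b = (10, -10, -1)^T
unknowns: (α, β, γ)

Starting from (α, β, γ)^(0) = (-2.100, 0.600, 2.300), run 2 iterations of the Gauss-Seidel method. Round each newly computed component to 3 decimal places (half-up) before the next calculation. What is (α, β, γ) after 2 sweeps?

(1.796, -2.209, 1.252)

Iteration 1:
  α = (10 - (-1)·0.600 - (-1)·2.300) / (5) = 2.580
  β = (-10 - (3)·2.580 - (4)·2.300) / (10) = -2.694
  γ = (-1 - (-4)·2.580 - (4)·-2.694) / (12) = 1.675
Iteration 2:
  α = (10 - (-1)·-2.694 - (-1)·1.675) / (5) = 1.796
  β = (-10 - (3)·1.796 - (4)·1.675) / (10) = -2.209
  γ = (-1 - (-4)·1.796 - (4)·-2.209) / (12) = 1.252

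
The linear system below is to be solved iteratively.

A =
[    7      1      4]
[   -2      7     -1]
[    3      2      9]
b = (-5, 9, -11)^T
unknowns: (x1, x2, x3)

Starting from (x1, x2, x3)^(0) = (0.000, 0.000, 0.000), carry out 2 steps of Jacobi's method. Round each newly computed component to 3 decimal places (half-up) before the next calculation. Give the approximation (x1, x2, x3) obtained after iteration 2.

Iteration 1:
  x1 = (-5 - (1)·0.000 - (4)·0.000) / (7) = -0.714
  x2 = (9 - (-2)·0.000 - (-1)·0.000) / (7) = 1.286
  x3 = (-11 - (3)·0.000 - (2)·0.000) / (9) = -1.222
Iteration 2:
  x1 = (-5 - (1)·1.286 - (4)·-1.222) / (7) = -0.200
  x2 = (9 - (-2)·-0.714 - (-1)·-1.222) / (7) = 0.907
  x3 = (-11 - (3)·-0.714 - (2)·1.286) / (9) = -1.270

(-0.200, 0.907, -1.270)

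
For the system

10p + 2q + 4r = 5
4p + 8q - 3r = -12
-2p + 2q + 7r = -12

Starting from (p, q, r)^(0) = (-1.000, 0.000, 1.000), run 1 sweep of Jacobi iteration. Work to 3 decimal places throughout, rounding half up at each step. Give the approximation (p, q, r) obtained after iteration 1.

Iteration 1:
  p = (5 - (2)·0.000 - (4)·1.000) / (10) = 0.100
  q = (-12 - (4)·-1.000 - (-3)·1.000) / (8) = -0.625
  r = (-12 - (-2)·-1.000 - (2)·0.000) / (7) = -2.000

(0.100, -0.625, -2.000)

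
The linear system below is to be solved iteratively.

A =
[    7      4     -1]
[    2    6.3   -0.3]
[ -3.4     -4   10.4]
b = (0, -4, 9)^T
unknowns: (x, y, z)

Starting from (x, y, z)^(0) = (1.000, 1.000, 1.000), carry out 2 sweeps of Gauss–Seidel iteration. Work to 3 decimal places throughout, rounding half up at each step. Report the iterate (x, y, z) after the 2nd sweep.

(0.337, -0.716, 0.700)

Iteration 1:
  x = (0 - (4)·1.000 - (-1)·1.000) / (7) = -0.429
  y = (-4 - (2)·-0.429 - (-0.3)·1.000) / (6.3) = -0.451
  z = (9 - (-3.4)·-0.429 - (-4)·-0.451) / (10.4) = 0.552
Iteration 2:
  x = (0 - (4)·-0.451 - (-1)·0.552) / (7) = 0.337
  y = (-4 - (2)·0.337 - (-0.3)·0.552) / (6.3) = -0.716
  z = (9 - (-3.4)·0.337 - (-4)·-0.716) / (10.4) = 0.700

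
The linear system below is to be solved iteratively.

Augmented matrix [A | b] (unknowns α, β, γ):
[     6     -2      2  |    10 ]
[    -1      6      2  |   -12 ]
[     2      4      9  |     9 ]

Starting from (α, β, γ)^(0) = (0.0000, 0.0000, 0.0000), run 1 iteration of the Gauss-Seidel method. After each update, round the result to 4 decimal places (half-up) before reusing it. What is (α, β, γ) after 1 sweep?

(1.6667, -1.7222, 1.3950)

Iteration 1:
  α = (10 - (-2)·0.0000 - (2)·0.0000) / (6) = 1.6667
  β = (-12 - (-1)·1.6667 - (2)·0.0000) / (6) = -1.7222
  γ = (9 - (2)·1.6667 - (4)·-1.7222) / (9) = 1.3950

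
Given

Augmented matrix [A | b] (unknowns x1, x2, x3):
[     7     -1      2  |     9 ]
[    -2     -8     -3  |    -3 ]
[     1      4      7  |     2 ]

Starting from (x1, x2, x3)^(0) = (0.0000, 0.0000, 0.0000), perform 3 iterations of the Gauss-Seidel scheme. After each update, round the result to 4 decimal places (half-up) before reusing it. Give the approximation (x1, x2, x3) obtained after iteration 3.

Iteration 1:
  x1 = (9 - (-1)·0.0000 - (2)·0.0000) / (7) = 1.2857
  x2 = (-3 - (-2)·1.2857 - (-3)·0.0000) / (-8) = 0.0536
  x3 = (2 - (1)·1.2857 - (4)·0.0536) / (7) = 0.0714
Iteration 2:
  x1 = (9 - (-1)·0.0536 - (2)·0.0714) / (7) = 1.2730
  x2 = (-3 - (-2)·1.2730 - (-3)·0.0714) / (-8) = 0.0300
  x3 = (2 - (1)·1.2730 - (4)·0.0300) / (7) = 0.0867
Iteration 3:
  x1 = (9 - (-1)·0.0300 - (2)·0.0867) / (7) = 1.2652
  x2 = (-3 - (-2)·1.2652 - (-3)·0.0867) / (-8) = 0.0262
  x3 = (2 - (1)·1.2652 - (4)·0.0262) / (7) = 0.0900

(1.2652, 0.0262, 0.0900)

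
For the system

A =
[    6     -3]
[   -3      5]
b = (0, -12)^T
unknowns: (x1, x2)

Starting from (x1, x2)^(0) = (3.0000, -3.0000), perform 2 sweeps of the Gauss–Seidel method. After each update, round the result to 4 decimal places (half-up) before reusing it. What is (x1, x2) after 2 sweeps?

Iteration 1:
  x1 = (0 - (-3)·-3.0000) / (6) = -1.5000
  x2 = (-12 - (-3)·-1.5000) / (5) = -3.3000
Iteration 2:
  x1 = (0 - (-3)·-3.3000) / (6) = -1.6500
  x2 = (-12 - (-3)·-1.6500) / (5) = -3.3900

(-1.6500, -3.3900)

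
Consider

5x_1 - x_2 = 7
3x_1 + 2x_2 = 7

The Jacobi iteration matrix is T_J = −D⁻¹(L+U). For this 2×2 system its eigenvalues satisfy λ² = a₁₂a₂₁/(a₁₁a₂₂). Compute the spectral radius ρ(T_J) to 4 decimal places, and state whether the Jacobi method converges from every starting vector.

0.5477

a₁₂a₂₁/(a₁₁a₂₂) = (-1)·(3) / ((5)·(2)) = -0.300000
ρ = √|-0.300000| = √0.300000 = 0.5477
ρ < 1, so Jacobi converges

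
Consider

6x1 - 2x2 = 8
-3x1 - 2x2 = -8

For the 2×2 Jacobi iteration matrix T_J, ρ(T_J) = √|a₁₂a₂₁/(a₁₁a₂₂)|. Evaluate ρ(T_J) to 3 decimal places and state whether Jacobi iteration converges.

0.707

a₁₂a₂₁/(a₁₁a₂₂) = (-2)·(-3) / ((6)·(-2)) = -0.500000
ρ = √|-0.500000| = √0.500000 = 0.707
ρ < 1, so Jacobi converges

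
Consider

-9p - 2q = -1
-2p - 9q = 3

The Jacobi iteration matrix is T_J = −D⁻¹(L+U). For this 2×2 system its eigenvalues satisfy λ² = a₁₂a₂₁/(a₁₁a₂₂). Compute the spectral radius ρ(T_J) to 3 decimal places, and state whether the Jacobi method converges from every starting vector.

a₁₂a₂₁/(a₁₁a₂₂) = (-2)·(-2) / ((-9)·(-9)) = 0.049383
ρ = √|0.049383| = √0.049383 = 0.222
ρ < 1, so Jacobi converges

0.222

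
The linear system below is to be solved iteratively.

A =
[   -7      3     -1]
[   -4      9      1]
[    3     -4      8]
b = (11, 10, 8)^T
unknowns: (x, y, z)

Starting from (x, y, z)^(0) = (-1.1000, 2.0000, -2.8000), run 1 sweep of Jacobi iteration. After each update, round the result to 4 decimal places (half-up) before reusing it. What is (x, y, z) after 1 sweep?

Iteration 1:
  x = (11 - (3)·2.0000 - (-1)·-2.8000) / (-7) = -0.3143
  y = (10 - (-4)·-1.1000 - (1)·-2.8000) / (9) = 0.9333
  z = (8 - (3)·-1.1000 - (-4)·2.0000) / (8) = 2.4125

(-0.3143, 0.9333, 2.4125)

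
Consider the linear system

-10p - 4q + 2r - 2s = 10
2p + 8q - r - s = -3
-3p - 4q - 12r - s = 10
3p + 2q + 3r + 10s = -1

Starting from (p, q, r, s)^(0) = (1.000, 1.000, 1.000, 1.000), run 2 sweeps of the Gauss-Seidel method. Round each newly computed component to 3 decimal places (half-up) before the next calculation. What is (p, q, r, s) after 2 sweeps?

Iteration 1:
  p = (10 - (-4)·1.000 - (2)·1.000 - (-2)·1.000) / (-10) = -1.400
  q = (-3 - (2)·-1.400 - (-1)·1.000 - (-1)·1.000) / (8) = 0.225
  r = (10 - (-3)·-1.400 - (-4)·0.225 - (-1)·1.000) / (-12) = -0.642
  s = (-1 - (3)·-1.400 - (2)·0.225 - (3)·-0.642) / (10) = 0.468
Iteration 2:
  p = (10 - (-4)·0.225 - (2)·-0.642 - (-2)·0.468) / (-10) = -1.312
  q = (-3 - (2)·-1.312 - (-1)·-0.642 - (-1)·0.468) / (8) = -0.069
  r = (10 - (-3)·-1.312 - (-4)·-0.069 - (-1)·0.468) / (-12) = -0.521
  s = (-1 - (3)·-1.312 - (2)·-0.069 - (3)·-0.521) / (10) = 0.464

(-1.312, -0.069, -0.521, 0.464)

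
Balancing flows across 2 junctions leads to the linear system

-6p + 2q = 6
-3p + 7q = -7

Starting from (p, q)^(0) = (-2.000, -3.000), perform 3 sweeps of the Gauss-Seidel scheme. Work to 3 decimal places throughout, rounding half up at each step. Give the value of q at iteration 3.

-1.671

Iteration 1:
  p = (6 - (2)·-3.000) / (-6) = -2.000
  q = (-7 - (-3)·-2.000) / (7) = -1.857
Iteration 2:
  p = (6 - (2)·-1.857) / (-6) = -1.619
  q = (-7 - (-3)·-1.619) / (7) = -1.694
Iteration 3:
  p = (6 - (2)·-1.694) / (-6) = -1.565
  q = (-7 - (-3)·-1.565) / (7) = -1.671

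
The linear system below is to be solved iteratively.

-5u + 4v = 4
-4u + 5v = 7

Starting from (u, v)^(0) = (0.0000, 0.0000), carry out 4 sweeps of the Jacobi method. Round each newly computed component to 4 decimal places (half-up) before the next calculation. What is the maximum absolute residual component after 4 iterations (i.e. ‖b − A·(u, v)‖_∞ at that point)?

Iteration 1:
  u = (4 - (4)·0.0000) / (-5) = -0.8000
  v = (7 - (-4)·0.0000) / (5) = 1.4000
Iteration 2:
  u = (4 - (4)·1.4000) / (-5) = 0.3200
  v = (7 - (-4)·-0.8000) / (5) = 0.7600
Iteration 3:
  u = (4 - (4)·0.7600) / (-5) = -0.1920
  v = (7 - (-4)·0.3200) / (5) = 1.6560
Iteration 4:
  u = (4 - (4)·1.6560) / (-5) = 0.5248
  v = (7 - (-4)·-0.1920) / (5) = 1.2464
Residual b − A·x = (1.6384, 2.8672); ∞-norm = 2.8672

2.8672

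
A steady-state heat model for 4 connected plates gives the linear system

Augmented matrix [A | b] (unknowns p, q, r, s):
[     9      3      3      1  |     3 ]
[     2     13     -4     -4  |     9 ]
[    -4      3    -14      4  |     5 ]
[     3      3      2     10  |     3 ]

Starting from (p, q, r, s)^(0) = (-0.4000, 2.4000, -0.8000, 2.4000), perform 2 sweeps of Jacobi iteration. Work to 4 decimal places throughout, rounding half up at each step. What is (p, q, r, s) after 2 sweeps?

Iteration 1:
  p = (3 - (3)·2.4000 - (3)·-0.8000 - (1)·2.4000) / (9) = -0.4667
  q = (9 - (2)·-0.4000 - (-4)·-0.8000 - (-4)·2.4000) / (13) = 1.2462
  r = (5 - (-4)·-0.4000 - (3)·2.4000 - (4)·2.4000) / (-14) = 0.9571
  s = (3 - (3)·-0.4000 - (3)·2.4000 - (2)·-0.8000) / (10) = -0.1400
Iteration 2:
  p = (3 - (3)·1.2462 - (3)·0.9571 - (1)·-0.1400) / (9) = -0.3855
  q = (9 - (2)·-0.4667 - (-4)·0.9571 - (-4)·-0.1400) / (13) = 1.0155
  r = (5 - (-4)·-0.4667 - (3)·1.2462 - (4)·-0.1400) / (-14) = 0.0032
  s = (3 - (3)·-0.4667 - (3)·1.2462 - (2)·0.9571) / (10) = -0.1253

(-0.3855, 1.0155, 0.0032, -0.1253)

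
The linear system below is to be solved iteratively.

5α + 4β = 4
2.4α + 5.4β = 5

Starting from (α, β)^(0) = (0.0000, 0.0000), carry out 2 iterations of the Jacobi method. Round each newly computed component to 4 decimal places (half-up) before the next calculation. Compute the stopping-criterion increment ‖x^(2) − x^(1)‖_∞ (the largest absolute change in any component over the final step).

0.7407

Iteration 1:
  α = (4 - (4)·0.0000) / (5) = 0.8000
  β = (5 - (2.4)·0.0000) / (5.4) = 0.9259
Iteration 2:
  α = (4 - (4)·0.9259) / (5) = 0.0593
  β = (5 - (2.4)·0.8000) / (5.4) = 0.5704
Change: (-0.7407, -0.3555) → max |·| = 0.7407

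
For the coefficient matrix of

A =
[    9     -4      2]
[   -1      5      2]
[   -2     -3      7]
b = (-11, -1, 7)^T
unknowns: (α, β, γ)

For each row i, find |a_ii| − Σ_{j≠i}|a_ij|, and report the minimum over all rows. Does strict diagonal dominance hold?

row 1: |9| − (4+2) = 3
row 2: |5| − (1+2) = 2
row 3: |7| − (2+3) = 2
minimum over rows = 2 → strictly diagonally dominant (convergence guaranteed)

2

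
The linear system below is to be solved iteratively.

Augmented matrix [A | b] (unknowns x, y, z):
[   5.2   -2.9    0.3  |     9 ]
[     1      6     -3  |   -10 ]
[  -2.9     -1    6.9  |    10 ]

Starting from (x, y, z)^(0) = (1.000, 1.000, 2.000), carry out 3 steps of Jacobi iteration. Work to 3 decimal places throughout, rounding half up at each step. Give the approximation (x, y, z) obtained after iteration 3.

Iteration 1:
  x = (9 - (-2.9)·1.000 - (0.3)·2.000) / (5.2) = 2.173
  y = (-10 - (1)·1.000 - (-3)·2.000) / (6) = -0.833
  z = (10 - (-2.9)·1.000 - (-1)·1.000) / (6.9) = 2.014
Iteration 2:
  x = (9 - (-2.9)·-0.833 - (0.3)·2.014) / (5.2) = 1.150
  y = (-10 - (1)·2.173 - (-3)·2.014) / (6) = -1.022
  z = (10 - (-2.9)·2.173 - (-1)·-0.833) / (6.9) = 2.242
Iteration 3:
  x = (9 - (-2.9)·-1.022 - (0.3)·2.242) / (5.2) = 1.031
  y = (-10 - (1)·1.150 - (-3)·2.242) / (6) = -0.737
  z = (10 - (-2.9)·1.150 - (-1)·-1.022) / (6.9) = 1.784

(1.031, -0.737, 1.784)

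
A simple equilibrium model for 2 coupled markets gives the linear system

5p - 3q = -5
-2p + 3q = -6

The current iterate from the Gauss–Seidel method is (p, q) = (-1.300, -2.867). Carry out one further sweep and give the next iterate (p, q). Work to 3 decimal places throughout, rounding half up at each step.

One sweep:
  p = (-5 - (-3)·-2.867) / (5) = -2.720
  q = (-6 - (-2)·-2.720) / (3) = -3.813

(-2.720, -3.813)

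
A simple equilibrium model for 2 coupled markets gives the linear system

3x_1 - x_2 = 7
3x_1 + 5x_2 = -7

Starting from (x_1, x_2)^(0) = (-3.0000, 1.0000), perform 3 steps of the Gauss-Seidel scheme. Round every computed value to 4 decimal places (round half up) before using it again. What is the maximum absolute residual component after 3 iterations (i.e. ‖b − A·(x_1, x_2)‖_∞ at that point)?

Iteration 1:
  x_1 = (7 - (-1)·1.0000) / (3) = 2.6667
  x_2 = (-7 - (3)·2.6667) / (5) = -3.0000
Iteration 2:
  x_1 = (7 - (-1)·-3.0000) / (3) = 1.3333
  x_2 = (-7 - (3)·1.3333) / (5) = -2.2000
Iteration 3:
  x_1 = (7 - (-1)·-2.2000) / (3) = 1.6000
  x_2 = (-7 - (3)·1.6000) / (5) = -2.3600
Residual b − A·x = (-0.1600, 0.0000); ∞-norm = 0.1600

0.1600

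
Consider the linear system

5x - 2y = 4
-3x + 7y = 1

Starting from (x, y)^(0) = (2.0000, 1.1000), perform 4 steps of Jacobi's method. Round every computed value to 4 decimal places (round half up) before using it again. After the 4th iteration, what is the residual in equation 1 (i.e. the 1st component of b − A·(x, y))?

Iteration 1:
  x = (4 - (-2)·1.1000) / (5) = 1.2400
  y = (1 - (-3)·2.0000) / (7) = 1.0000
Iteration 2:
  x = (4 - (-2)·1.0000) / (5) = 1.2000
  y = (1 - (-3)·1.2400) / (7) = 0.6743
Iteration 3:
  x = (4 - (-2)·0.6743) / (5) = 1.0697
  y = (1 - (-3)·1.2000) / (7) = 0.6571
Iteration 4:
  x = (4 - (-2)·0.6571) / (5) = 1.0628
  y = (1 - (-3)·1.0697) / (7) = 0.6013
Residual b − A·x = (-0.1114, -0.0207)

-0.1114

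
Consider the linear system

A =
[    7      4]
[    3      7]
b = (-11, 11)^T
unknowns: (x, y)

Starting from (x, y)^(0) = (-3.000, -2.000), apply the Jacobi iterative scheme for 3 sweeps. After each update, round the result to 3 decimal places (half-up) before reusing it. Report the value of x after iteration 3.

Iteration 1:
  x = (-11 - (4)·-2.000) / (7) = -0.429
  y = (11 - (3)·-3.000) / (7) = 2.857
Iteration 2:
  x = (-11 - (4)·2.857) / (7) = -3.204
  y = (11 - (3)·-0.429) / (7) = 1.755
Iteration 3:
  x = (-11 - (4)·1.755) / (7) = -2.574
  y = (11 - (3)·-3.204) / (7) = 2.945

-2.574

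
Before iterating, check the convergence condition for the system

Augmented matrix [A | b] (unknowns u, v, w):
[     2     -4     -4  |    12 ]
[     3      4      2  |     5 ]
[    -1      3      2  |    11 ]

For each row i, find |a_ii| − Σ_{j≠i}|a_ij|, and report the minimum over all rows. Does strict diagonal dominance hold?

row 1: |2| − (4+4) = -6
row 2: |4| − (3+2) = -1
row 3: |2| − (1+3) = -2
minimum over rows = -6 → not strictly diagonally dominant

-6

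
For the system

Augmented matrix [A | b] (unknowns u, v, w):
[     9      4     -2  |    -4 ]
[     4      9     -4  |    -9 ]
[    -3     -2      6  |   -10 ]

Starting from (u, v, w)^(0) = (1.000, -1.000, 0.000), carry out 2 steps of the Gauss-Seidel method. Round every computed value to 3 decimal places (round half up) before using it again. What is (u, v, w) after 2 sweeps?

(-0.444, -1.692, -2.453)

Iteration 1:
  u = (-4 - (4)·-1.000 - (-2)·0.000) / (9) = 0.000
  v = (-9 - (4)·0.000 - (-4)·0.000) / (9) = -1.000
  w = (-10 - (-3)·0.000 - (-2)·-1.000) / (6) = -2.000
Iteration 2:
  u = (-4 - (4)·-1.000 - (-2)·-2.000) / (9) = -0.444
  v = (-9 - (4)·-0.444 - (-4)·-2.000) / (9) = -1.692
  w = (-10 - (-3)·-0.444 - (-2)·-1.692) / (6) = -2.453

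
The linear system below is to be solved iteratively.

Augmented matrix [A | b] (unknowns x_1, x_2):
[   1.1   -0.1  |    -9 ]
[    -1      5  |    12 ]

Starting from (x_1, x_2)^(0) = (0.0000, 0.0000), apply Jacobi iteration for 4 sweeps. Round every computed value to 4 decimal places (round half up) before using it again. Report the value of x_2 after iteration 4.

Iteration 1:
  x_1 = (-9 - (-0.1)·0.0000) / (1.1) = -8.1818
  x_2 = (12 - (-1)·0.0000) / (5) = 2.4000
Iteration 2:
  x_1 = (-9 - (-0.1)·2.4000) / (1.1) = -7.9636
  x_2 = (12 - (-1)·-8.1818) / (5) = 0.7636
Iteration 3:
  x_1 = (-9 - (-0.1)·0.7636) / (1.1) = -8.1124
  x_2 = (12 - (-1)·-7.9636) / (5) = 0.8073
Iteration 4:
  x_1 = (-9 - (-0.1)·0.8073) / (1.1) = -8.1084
  x_2 = (12 - (-1)·-8.1124) / (5) = 0.7775

0.7775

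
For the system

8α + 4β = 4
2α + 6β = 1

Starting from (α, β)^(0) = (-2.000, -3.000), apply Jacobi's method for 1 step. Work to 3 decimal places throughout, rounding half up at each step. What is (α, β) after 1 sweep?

(2.000, 0.833)

Iteration 1:
  α = (4 - (4)·-3.000) / (8) = 2.000
  β = (1 - (2)·-2.000) / (6) = 0.833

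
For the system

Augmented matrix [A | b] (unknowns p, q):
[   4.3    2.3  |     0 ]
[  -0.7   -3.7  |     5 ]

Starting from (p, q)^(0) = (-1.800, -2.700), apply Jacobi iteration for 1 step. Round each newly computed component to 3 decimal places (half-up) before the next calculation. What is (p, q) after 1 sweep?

(1.444, -1.011)

Iteration 1:
  p = (0 - (2.3)·-2.700) / (4.3) = 1.444
  q = (5 - (-0.7)·-1.800) / (-3.7) = -1.011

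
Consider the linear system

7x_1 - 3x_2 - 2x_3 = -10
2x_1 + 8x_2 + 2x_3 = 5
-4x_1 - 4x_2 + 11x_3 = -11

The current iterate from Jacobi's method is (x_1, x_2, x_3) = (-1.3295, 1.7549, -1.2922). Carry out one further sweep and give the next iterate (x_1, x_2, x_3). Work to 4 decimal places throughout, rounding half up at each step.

(-1.0457, 1.2804, -0.8453)

One sweep:
  x_1 = (-10 - (-3)·1.7549 - (-2)·-1.2922) / (7) = -1.0457
  x_2 = (5 - (2)·-1.3295 - (2)·-1.2922) / (8) = 1.2804
  x_3 = (-11 - (-4)·-1.3295 - (-4)·1.7549) / (11) = -0.8453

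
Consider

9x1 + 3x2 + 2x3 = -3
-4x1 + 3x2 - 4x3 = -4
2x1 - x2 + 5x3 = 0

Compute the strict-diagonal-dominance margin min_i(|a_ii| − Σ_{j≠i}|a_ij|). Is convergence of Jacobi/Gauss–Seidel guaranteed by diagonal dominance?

row 1: |9| − (3+2) = 4
row 2: |3| − (4+4) = -5
row 3: |5| − (2+1) = 2
minimum over rows = -5 → not strictly diagonally dominant

-5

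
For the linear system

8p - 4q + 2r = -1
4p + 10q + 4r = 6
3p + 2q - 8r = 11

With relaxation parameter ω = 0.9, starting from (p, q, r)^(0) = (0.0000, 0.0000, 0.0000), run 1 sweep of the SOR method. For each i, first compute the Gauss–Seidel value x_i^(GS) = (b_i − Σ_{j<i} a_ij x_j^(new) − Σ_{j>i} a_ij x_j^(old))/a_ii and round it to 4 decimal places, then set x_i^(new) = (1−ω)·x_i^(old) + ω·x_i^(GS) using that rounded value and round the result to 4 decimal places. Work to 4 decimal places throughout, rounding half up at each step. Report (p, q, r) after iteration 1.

(-0.1125, 0.5805, -1.1449)

Iteration 1:
  p: GS value = (-1 - (-4)·0.0000 - (2)·0.0000) / (8) = -0.1250;  p ← (1−ω)·0.0000 + ω·-0.1250 = -0.1125
  q: GS value = (6 - (4)·-0.1125 - (4)·0.0000) / (10) = 0.6450;  q ← (1−ω)·0.0000 + ω·0.6450 = 0.5805
  r: GS value = (11 - (3)·-0.1125 - (2)·0.5805) / (-8) = -1.2721;  r ← (1−ω)·0.0000 + ω·-1.2721 = -1.1449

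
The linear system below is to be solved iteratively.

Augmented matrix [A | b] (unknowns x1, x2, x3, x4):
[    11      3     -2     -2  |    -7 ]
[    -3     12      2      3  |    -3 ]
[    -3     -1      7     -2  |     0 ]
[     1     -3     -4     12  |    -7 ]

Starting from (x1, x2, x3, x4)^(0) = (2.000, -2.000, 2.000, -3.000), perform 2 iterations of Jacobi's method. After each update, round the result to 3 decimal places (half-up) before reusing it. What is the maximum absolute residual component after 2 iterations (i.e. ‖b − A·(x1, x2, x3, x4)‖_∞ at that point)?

2.757

Iteration 1:
  x1 = (-7 - (3)·-2.000 - (-2)·2.000 - (-2)·-3.000) / (11) = -0.273
  x2 = (-3 - (-3)·2.000 - (2)·2.000 - (3)·-3.000) / (12) = 0.667
  x3 = (0 - (-3)·2.000 - (-1)·-2.000 - (-2)·-3.000) / (7) = -0.286
  x4 = (-7 - (1)·2.000 - (-3)·-2.000 - (-4)·2.000) / (12) = -0.583
Iteration 2:
  x1 = (-7 - (3)·0.667 - (-2)·-0.286 - (-2)·-0.583) / (11) = -0.976
  x2 = (-3 - (-3)·-0.273 - (2)·-0.286 - (3)·-0.583) / (12) = -0.125
  x3 = (0 - (-3)·-0.273 - (-1)·0.667 - (-2)·-0.583) / (7) = -0.188
  x4 = (-7 - (1)·-0.273 - (-3)·0.667 - (-4)·-0.286) / (12) = -0.489
Residual b − A·x = (2.757, -2.585, -2.715, -1.283); ∞-norm = 2.757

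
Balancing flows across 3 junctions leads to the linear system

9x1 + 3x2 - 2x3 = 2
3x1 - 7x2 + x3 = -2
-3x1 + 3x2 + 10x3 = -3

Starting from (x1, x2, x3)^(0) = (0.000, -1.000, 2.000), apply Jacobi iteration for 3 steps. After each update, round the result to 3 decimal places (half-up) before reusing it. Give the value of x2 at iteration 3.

0.275

Iteration 1:
  x1 = (2 - (3)·-1.000 - (-2)·2.000) / (9) = 1.000
  x2 = (-2 - (3)·0.000 - (1)·2.000) / (-7) = 0.571
  x3 = (-3 - (-3)·0.000 - (3)·-1.000) / (10) = 0.000
Iteration 2:
  x1 = (2 - (3)·0.571 - (-2)·0.000) / (9) = 0.032
  x2 = (-2 - (3)·1.000 - (1)·0.000) / (-7) = 0.714
  x3 = (-3 - (-3)·1.000 - (3)·0.571) / (10) = -0.171
Iteration 3:
  x1 = (2 - (3)·0.714 - (-2)·-0.171) / (9) = -0.054
  x2 = (-2 - (3)·0.032 - (1)·-0.171) / (-7) = 0.275
  x3 = (-3 - (-3)·0.032 - (3)·0.714) / (10) = -0.505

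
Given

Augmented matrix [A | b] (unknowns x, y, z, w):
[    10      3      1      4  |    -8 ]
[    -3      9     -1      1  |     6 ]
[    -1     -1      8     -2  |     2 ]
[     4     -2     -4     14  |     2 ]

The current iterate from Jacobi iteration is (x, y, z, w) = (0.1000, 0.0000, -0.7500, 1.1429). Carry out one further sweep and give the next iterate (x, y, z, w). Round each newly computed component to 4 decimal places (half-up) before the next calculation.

(-1.1822, 0.4897, 0.5482, -0.1000)

One sweep:
  x = (-8 - (3)·0.0000 - (1)·-0.7500 - (4)·1.1429) / (10) = -1.1822
  y = (6 - (-3)·0.1000 - (-1)·-0.7500 - (1)·1.1429) / (9) = 0.4897
  z = (2 - (-1)·0.1000 - (-1)·0.0000 - (-2)·1.1429) / (8) = 0.5482
  w = (2 - (4)·0.1000 - (-2)·0.0000 - (-4)·-0.7500) / (14) = -0.1000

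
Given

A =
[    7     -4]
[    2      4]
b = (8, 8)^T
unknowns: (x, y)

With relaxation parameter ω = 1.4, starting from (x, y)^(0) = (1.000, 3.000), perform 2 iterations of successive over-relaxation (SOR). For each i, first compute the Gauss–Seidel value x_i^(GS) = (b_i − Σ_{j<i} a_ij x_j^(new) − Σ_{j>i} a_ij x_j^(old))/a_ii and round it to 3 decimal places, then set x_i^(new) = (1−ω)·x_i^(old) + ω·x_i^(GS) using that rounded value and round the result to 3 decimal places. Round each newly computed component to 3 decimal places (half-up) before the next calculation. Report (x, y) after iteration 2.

Iteration 1:
  x: GS value = (8 - (-4)·3.000) / (7) = 2.857;  x ← (1−ω)·1.000 + ω·2.857 = 3.600
  y: GS value = (8 - (2)·3.600) / (4) = 0.200;  y ← (1−ω)·3.000 + ω·0.200 = -0.920
Iteration 2:
  x: GS value = (8 - (-4)·-0.920) / (7) = 0.617;  x ← (1−ω)·3.600 + ω·0.617 = -0.576
  y: GS value = (8 - (2)·-0.576) / (4) = 2.288;  y ← (1−ω)·-0.920 + ω·2.288 = 3.571

(-0.576, 3.571)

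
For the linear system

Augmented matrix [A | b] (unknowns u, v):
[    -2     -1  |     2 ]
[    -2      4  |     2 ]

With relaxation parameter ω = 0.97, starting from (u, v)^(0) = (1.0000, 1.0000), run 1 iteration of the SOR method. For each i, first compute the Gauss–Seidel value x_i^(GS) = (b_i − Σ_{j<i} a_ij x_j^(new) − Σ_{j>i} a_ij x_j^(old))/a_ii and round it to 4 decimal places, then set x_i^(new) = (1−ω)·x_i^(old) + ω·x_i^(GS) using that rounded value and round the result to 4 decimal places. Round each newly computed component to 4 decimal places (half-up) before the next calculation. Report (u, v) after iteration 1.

(-1.4250, -0.1761)

Iteration 1:
  u: GS value = (2 - (-1)·1.0000) / (-2) = -1.5000;  u ← (1−ω)·1.0000 + ω·-1.5000 = -1.4250
  v: GS value = (2 - (-2)·-1.4250) / (4) = -0.2125;  v ← (1−ω)·1.0000 + ω·-0.2125 = -0.1761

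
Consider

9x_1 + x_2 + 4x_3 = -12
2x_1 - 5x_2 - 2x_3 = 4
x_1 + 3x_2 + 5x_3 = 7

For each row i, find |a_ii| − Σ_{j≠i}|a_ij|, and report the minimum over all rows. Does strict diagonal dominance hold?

row 1: |9| − (1+4) = 4
row 2: |-5| − (2+2) = 1
row 3: |5| − (1+3) = 1
minimum over rows = 1 → strictly diagonally dominant (convergence guaranteed)

1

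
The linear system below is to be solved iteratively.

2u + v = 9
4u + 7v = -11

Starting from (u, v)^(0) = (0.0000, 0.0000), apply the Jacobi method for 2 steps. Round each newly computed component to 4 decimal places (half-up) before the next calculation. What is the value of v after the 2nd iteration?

Iteration 1:
  u = (9 - (1)·0.0000) / (2) = 4.5000
  v = (-11 - (4)·0.0000) / (7) = -1.5714
Iteration 2:
  u = (9 - (1)·-1.5714) / (2) = 5.2857
  v = (-11 - (4)·4.5000) / (7) = -4.1429

-4.1429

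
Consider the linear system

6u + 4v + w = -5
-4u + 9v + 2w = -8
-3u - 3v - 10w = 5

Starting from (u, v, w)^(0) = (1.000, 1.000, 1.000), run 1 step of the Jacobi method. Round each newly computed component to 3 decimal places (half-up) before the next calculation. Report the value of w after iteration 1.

Iteration 1:
  u = (-5 - (4)·1.000 - (1)·1.000) / (6) = -1.667
  v = (-8 - (-4)·1.000 - (2)·1.000) / (9) = -0.667
  w = (5 - (-3)·1.000 - (-3)·1.000) / (-10) = -1.100

-1.100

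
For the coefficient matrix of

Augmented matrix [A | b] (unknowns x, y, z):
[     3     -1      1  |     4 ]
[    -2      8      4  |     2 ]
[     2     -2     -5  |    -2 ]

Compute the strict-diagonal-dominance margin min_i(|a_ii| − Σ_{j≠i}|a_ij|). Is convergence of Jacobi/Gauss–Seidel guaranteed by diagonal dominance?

1

row 1: |3| − (1+1) = 1
row 2: |8| − (2+4) = 2
row 3: |-5| − (2+2) = 1
minimum over rows = 1 → strictly diagonally dominant (convergence guaranteed)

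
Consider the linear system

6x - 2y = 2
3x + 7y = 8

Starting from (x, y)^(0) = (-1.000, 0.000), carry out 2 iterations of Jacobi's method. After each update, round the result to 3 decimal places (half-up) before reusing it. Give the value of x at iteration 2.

0.857

Iteration 1:
  x = (2 - (-2)·0.000) / (6) = 0.333
  y = (8 - (3)·-1.000) / (7) = 1.571
Iteration 2:
  x = (2 - (-2)·1.571) / (6) = 0.857
  y = (8 - (3)·0.333) / (7) = 1.000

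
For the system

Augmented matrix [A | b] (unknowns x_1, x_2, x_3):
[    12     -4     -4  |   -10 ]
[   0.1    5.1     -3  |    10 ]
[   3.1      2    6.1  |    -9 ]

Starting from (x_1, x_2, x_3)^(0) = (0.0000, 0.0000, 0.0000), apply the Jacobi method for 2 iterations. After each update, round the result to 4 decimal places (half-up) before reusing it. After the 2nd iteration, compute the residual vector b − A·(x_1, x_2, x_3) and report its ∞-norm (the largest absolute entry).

4.2844

Iteration 1:
  x_1 = (-10 - (-4)·0.0000 - (-4)·0.0000) / (12) = -0.8333
  x_2 = (10 - (0.1)·0.0000 - (-3)·0.0000) / (5.1) = 1.9608
  x_3 = (-9 - (3.1)·0.0000 - (2)·0.0000) / (6.1) = -1.4754
Iteration 2:
  x_1 = (-10 - (-4)·1.9608 - (-4)·-1.4754) / (12) = -0.6715
  x_2 = (10 - (0.1)·-0.8333 - (-3)·-1.4754) / (5.1) = 1.1092
  x_3 = (-9 - (3.1)·-0.8333 - (2)·1.9608) / (6.1) = -1.6948
Residual b − A·x = (-4.2844, -0.6742, 1.2015); ∞-norm = 4.2844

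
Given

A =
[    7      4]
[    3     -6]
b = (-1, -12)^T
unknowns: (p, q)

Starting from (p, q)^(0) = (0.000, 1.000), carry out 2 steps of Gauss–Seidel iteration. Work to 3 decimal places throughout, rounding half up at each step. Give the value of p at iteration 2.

Iteration 1:
  p = (-1 - (4)·1.000) / (7) = -0.714
  q = (-12 - (3)·-0.714) / (-6) = 1.643
Iteration 2:
  p = (-1 - (4)·1.643) / (7) = -1.082
  q = (-12 - (3)·-1.082) / (-6) = 1.459

-1.082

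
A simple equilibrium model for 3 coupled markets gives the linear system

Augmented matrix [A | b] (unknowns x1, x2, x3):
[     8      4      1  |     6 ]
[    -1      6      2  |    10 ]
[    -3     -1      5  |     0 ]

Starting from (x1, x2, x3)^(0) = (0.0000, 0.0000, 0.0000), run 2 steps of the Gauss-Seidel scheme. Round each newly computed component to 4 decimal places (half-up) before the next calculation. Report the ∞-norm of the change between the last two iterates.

0.9969

Iteration 1:
  x1 = (6 - (4)·0.0000 - (1)·0.0000) / (8) = 0.7500
  x2 = (10 - (-1)·0.7500 - (2)·0.0000) / (6) = 1.7917
  x3 = (0 - (-3)·0.7500 - (-1)·1.7917) / (5) = 0.8083
Iteration 2:
  x1 = (6 - (4)·1.7917 - (1)·0.8083) / (8) = -0.2469
  x2 = (10 - (-1)·-0.2469 - (2)·0.8083) / (6) = 1.3561
  x3 = (0 - (-3)·-0.2469 - (-1)·1.3561) / (5) = 0.1231
Change: (-0.9969, -0.4356, -0.6852) → max |·| = 0.9969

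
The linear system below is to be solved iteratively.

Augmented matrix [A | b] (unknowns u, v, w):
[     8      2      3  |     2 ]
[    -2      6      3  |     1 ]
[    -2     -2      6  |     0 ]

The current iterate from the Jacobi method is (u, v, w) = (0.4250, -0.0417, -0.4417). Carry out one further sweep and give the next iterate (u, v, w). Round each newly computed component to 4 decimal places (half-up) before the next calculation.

(0.4261, 0.5292, 0.1278)

One sweep:
  u = (2 - (2)·-0.0417 - (3)·-0.4417) / (8) = 0.4261
  v = (1 - (-2)·0.4250 - (3)·-0.4417) / (6) = 0.5292
  w = (0 - (-2)·0.4250 - (-2)·-0.0417) / (6) = 0.1278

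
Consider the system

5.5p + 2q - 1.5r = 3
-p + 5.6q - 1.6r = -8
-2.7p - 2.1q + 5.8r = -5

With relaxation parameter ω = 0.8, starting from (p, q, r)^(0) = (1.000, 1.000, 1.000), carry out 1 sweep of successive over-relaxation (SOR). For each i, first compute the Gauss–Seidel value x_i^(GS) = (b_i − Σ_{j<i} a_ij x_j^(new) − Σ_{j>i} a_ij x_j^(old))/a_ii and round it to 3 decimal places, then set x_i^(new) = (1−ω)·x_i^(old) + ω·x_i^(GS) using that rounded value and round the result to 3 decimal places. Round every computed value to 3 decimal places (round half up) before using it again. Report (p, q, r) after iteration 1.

(0.564, -0.634, -0.463)

Iteration 1:
  p: GS value = (3 - (2)·1.000 - (-1.5)·1.000) / (5.5) = 0.455;  p ← (1−ω)·1.000 + ω·0.455 = 0.564
  q: GS value = (-8 - (-1)·0.564 - (-1.6)·1.000) / (5.6) = -1.042;  q ← (1−ω)·1.000 + ω·-1.042 = -0.634
  r: GS value = (-5 - (-2.7)·0.564 - (-2.1)·-0.634) / (5.8) = -0.829;  r ← (1−ω)·1.000 + ω·-0.829 = -0.463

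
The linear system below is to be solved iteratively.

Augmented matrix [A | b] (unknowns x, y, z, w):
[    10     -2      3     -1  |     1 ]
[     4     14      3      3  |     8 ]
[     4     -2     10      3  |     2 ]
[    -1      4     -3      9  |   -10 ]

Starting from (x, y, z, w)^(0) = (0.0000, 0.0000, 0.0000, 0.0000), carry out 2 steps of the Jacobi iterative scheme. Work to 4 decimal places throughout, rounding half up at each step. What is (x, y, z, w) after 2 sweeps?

Iteration 1:
  x = (1 - (-2)·0.0000 - (3)·0.0000 - (-1)·0.0000) / (10) = 0.1000
  y = (8 - (4)·0.0000 - (3)·0.0000 - (3)·0.0000) / (14) = 0.5714
  z = (2 - (4)·0.0000 - (-2)·0.0000 - (3)·0.0000) / (10) = 0.2000
  w = (-10 - (-1)·0.0000 - (4)·0.0000 - (-3)·0.0000) / (9) = -1.1111
Iteration 2:
  x = (1 - (-2)·0.5714 - (3)·0.2000 - (-1)·-1.1111) / (10) = 0.0432
  y = (8 - (4)·0.1000 - (3)·0.2000 - (3)·-1.1111) / (14) = 0.7381
  z = (2 - (4)·0.1000 - (-2)·0.5714 - (3)·-1.1111) / (10) = 0.6076
  w = (-10 - (-1)·0.1000 - (4)·0.5714 - (-3)·0.2000) / (9) = -1.2873

(0.0432, 0.7381, 0.6076, -1.2873)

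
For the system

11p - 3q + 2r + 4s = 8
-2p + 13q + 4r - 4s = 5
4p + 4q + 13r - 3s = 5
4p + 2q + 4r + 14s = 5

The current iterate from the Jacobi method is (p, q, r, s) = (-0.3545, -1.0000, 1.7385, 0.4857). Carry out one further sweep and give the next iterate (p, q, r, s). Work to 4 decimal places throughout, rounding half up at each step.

One sweep:
  p = (8 - (-3)·-1.0000 - (2)·1.7385 - (4)·0.4857) / (11) = -0.0382
  q = (5 - (-2)·-0.3545 - (4)·1.7385 - (-4)·0.4857) / (13) = -0.0554
  r = (5 - (4)·-0.3545 - (4)·-1.0000 - (-3)·0.4857) / (13) = 0.9135
  s = (5 - (4)·-0.3545 - (2)·-1.0000 - (4)·1.7385) / (14) = 0.1046

(-0.0382, -0.0554, 0.9135, 0.1046)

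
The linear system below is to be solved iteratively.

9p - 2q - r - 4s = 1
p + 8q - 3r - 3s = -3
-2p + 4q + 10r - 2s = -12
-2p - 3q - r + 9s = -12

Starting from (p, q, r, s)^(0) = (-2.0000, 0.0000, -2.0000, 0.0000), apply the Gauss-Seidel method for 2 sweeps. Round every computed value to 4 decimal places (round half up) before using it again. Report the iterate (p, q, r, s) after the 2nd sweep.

Iteration 1:
  p = (1 - (-2)·0.0000 - (-1)·-2.0000 - (-4)·0.0000) / (9) = -0.1111
  q = (-3 - (1)·-0.1111 - (-3)·-2.0000 - (-3)·0.0000) / (8) = -1.1111
  r = (-12 - (-2)·-0.1111 - (4)·-1.1111 - (-2)·0.0000) / (10) = -0.7778
  s = (-12 - (-2)·-0.1111 - (-3)·-1.1111 - (-1)·-0.7778) / (9) = -1.8148
Iteration 2:
  p = (1 - (-2)·-1.1111 - (-1)·-0.7778 - (-4)·-1.8148) / (9) = -1.0288
  q = (-3 - (1)·-1.0288 - (-3)·-0.7778 - (-3)·-1.8148) / (8) = -1.2186
  r = (-12 - (-2)·-1.0288 - (4)·-1.2186 - (-2)·-1.8148) / (10) = -1.2813
  s = (-12 - (-2)·-1.0288 - (-3)·-1.2186 - (-1)·-1.2813) / (9) = -2.1105

(-1.0288, -1.2186, -1.2813, -2.1105)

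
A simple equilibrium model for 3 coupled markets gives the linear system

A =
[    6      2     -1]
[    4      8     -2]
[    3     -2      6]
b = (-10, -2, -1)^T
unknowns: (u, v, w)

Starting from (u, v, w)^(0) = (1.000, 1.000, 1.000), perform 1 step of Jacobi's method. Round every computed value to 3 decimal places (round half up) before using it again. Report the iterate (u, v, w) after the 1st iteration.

Iteration 1:
  u = (-10 - (2)·1.000 - (-1)·1.000) / (6) = -1.833
  v = (-2 - (4)·1.000 - (-2)·1.000) / (8) = -0.500
  w = (-1 - (3)·1.000 - (-2)·1.000) / (6) = -0.333

(-1.833, -0.500, -0.333)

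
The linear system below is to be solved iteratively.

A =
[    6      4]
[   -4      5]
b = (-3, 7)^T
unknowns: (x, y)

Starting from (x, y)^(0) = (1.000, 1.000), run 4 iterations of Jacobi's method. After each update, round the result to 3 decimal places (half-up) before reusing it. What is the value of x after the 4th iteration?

Iteration 1:
  x = (-3 - (4)·1.000) / (6) = -1.167
  y = (7 - (-4)·1.000) / (5) = 2.200
Iteration 2:
  x = (-3 - (4)·2.200) / (6) = -1.967
  y = (7 - (-4)·-1.167) / (5) = 0.466
Iteration 3:
  x = (-3 - (4)·0.466) / (6) = -0.811
  y = (7 - (-4)·-1.967) / (5) = -0.174
Iteration 4:
  x = (-3 - (4)·-0.174) / (6) = -0.384
  y = (7 - (-4)·-0.811) / (5) = 0.751

-0.384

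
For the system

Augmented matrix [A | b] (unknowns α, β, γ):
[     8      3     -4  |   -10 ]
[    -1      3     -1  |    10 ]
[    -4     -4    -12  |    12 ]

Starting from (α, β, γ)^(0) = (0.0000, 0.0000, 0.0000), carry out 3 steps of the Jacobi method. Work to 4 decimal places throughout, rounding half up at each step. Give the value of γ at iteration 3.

Iteration 1:
  α = (-10 - (3)·0.0000 - (-4)·0.0000) / (8) = -1.2500
  β = (10 - (-1)·0.0000 - (-1)·0.0000) / (3) = 3.3333
  γ = (12 - (-4)·0.0000 - (-4)·0.0000) / (-12) = -1.0000
Iteration 2:
  α = (-10 - (3)·3.3333 - (-4)·-1.0000) / (8) = -3.0000
  β = (10 - (-1)·-1.2500 - (-1)·-1.0000) / (3) = 2.5833
  γ = (12 - (-4)·-1.2500 - (-4)·3.3333) / (-12) = -1.6944
Iteration 3:
  α = (-10 - (3)·2.5833 - (-4)·-1.6944) / (8) = -3.0659
  β = (10 - (-1)·-3.0000 - (-1)·-1.6944) / (3) = 1.7685
  γ = (12 - (-4)·-3.0000 - (-4)·2.5833) / (-12) = -0.8611

-0.8611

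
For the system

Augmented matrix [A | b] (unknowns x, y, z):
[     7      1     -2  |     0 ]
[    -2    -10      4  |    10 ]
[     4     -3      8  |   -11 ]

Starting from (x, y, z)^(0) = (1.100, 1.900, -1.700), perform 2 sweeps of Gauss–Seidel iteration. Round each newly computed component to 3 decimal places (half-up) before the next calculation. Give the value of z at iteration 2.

Iteration 1:
  x = (0 - (1)·1.900 - (-2)·-1.700) / (7) = -0.757
  y = (10 - (-2)·-0.757 - (4)·-1.700) / (-10) = -1.529
  z = (-11 - (4)·-0.757 - (-3)·-1.529) / (8) = -1.570
Iteration 2:
  x = (0 - (1)·-1.529 - (-2)·-1.570) / (7) = -0.230
  y = (10 - (-2)·-0.230 - (4)·-1.570) / (-10) = -1.582
  z = (-11 - (4)·-0.230 - (-3)·-1.582) / (8) = -1.853

-1.853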